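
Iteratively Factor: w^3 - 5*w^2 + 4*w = (w)*(w^2 - 5*w + 4) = w*(w - 1)*(w - 4)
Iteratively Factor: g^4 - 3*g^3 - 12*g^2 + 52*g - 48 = (g + 4)*(g^3 - 7*g^2 + 16*g - 12) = (g - 2)*(g + 4)*(g^2 - 5*g + 6) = (g - 3)*(g - 2)*(g + 4)*(g - 2)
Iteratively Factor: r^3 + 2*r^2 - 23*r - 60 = (r + 4)*(r^2 - 2*r - 15) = (r - 5)*(r + 4)*(r + 3)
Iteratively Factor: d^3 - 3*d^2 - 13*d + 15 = (d - 5)*(d^2 + 2*d - 3) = (d - 5)*(d + 3)*(d - 1)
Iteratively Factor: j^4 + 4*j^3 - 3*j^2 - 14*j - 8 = (j + 1)*(j^3 + 3*j^2 - 6*j - 8) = (j - 2)*(j + 1)*(j^2 + 5*j + 4) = (j - 2)*(j + 1)*(j + 4)*(j + 1)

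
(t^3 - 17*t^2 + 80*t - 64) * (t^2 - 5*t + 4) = t^5 - 22*t^4 + 169*t^3 - 532*t^2 + 640*t - 256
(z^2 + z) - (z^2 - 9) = z + 9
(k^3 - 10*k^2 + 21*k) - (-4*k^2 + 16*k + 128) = k^3 - 6*k^2 + 5*k - 128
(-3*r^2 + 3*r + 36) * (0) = 0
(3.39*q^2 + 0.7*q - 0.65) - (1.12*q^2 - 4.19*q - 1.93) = 2.27*q^2 + 4.89*q + 1.28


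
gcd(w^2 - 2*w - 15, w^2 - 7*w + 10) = w - 5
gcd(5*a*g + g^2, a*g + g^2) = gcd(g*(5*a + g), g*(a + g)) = g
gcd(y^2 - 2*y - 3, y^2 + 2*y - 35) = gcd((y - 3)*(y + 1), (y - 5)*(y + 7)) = 1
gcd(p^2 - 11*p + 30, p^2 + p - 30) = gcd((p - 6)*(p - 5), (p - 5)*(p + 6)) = p - 5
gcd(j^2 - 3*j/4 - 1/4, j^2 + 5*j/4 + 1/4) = j + 1/4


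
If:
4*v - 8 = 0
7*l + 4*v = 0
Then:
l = -8/7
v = 2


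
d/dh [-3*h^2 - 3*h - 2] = -6*h - 3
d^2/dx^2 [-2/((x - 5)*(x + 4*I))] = 4*(-(x - 5)^2 - (x - 5)*(x + 4*I) - (x + 4*I)^2)/((x - 5)^3*(x + 4*I)^3)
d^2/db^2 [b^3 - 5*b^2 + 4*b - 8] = 6*b - 10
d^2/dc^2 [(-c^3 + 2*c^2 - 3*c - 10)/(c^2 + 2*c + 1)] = 4*(-5*c - 11)/(c^4 + 4*c^3 + 6*c^2 + 4*c + 1)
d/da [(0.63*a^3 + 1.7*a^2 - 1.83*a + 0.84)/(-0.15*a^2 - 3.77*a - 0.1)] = (-0.0945*a^4 - 4.7502*a^3 - 6.8725*a^2 - 0.088*a + 3.3498)/(0.0225*a^4 + 1.131*a^3 + 14.2429*a^2 + 0.754*a + 0.01)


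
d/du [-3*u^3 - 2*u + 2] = -9*u^2 - 2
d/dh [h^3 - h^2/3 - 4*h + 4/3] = 3*h^2 - 2*h/3 - 4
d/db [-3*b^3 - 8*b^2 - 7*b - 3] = -9*b^2 - 16*b - 7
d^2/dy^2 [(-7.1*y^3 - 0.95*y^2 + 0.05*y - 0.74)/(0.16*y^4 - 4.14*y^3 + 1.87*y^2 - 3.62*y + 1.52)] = (-0.363520000000001*y^9 - 0.14591999999999*y^8 + 16.5369599999995*y^7 - 200.4116*y^6 + 693.213*y^5 - 603.510612*y^4 - 150.291346*y^3 + 174.471588*y^2 - 97.159656*y - 19.02728)/(0.004096*y^12 - 0.317952*y^11 + 8.370624*y^10 - 78.668088*y^9 + 112.335732*y^8 - 242.107266*y^7 + 261.866491*y^6 - 276.620502*y^5 + 227.250156*y^4 - 137.870024*y^3 + 72.717408*y^2 - 25.090944*y + 3.511808)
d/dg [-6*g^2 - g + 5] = -12*g - 1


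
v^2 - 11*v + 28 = (v - 7)*(v - 4)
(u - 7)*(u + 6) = u^2 - u - 42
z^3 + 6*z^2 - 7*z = z*(z - 1)*(z + 7)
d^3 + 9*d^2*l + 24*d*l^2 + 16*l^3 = (d + l)*(d + 4*l)^2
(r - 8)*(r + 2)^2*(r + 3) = r^4 - r^3 - 40*r^2 - 116*r - 96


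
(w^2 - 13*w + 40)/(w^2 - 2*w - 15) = (w - 8)/(w + 3)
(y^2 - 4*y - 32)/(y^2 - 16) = (y - 8)/(y - 4)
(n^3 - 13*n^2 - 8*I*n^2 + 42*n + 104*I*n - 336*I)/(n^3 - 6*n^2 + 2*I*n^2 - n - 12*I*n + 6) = (n^2 - n*(7 + 8*I) + 56*I)/(n^2 + 2*I*n - 1)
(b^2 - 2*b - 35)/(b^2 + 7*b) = (b^2 - 2*b - 35)/(b*(b + 7))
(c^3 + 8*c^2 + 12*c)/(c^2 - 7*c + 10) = c*(c^2 + 8*c + 12)/(c^2 - 7*c + 10)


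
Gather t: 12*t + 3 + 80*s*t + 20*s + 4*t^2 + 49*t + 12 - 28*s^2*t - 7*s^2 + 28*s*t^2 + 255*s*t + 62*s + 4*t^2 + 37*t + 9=-7*s^2 + 82*s + t^2*(28*s + 8) + t*(-28*s^2 + 335*s + 98) + 24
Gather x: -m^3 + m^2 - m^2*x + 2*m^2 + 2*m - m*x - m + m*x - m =-m^3 - m^2*x + 3*m^2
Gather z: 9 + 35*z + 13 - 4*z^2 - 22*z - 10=-4*z^2 + 13*z + 12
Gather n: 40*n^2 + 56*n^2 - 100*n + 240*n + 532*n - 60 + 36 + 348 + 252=96*n^2 + 672*n + 576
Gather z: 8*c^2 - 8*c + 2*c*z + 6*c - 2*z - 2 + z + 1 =8*c^2 - 2*c + z*(2*c - 1) - 1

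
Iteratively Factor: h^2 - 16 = (h - 4)*(h + 4)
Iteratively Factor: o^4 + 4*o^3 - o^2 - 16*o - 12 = (o + 3)*(o^3 + o^2 - 4*o - 4) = (o + 1)*(o + 3)*(o^2 - 4) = (o + 1)*(o + 2)*(o + 3)*(o - 2)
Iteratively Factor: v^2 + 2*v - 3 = (v - 1)*(v + 3)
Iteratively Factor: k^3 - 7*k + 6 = (k + 3)*(k^2 - 3*k + 2) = (k - 1)*(k + 3)*(k - 2)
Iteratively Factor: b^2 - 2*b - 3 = (b - 3)*(b + 1)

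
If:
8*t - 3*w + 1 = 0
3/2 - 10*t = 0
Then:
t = 3/20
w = 11/15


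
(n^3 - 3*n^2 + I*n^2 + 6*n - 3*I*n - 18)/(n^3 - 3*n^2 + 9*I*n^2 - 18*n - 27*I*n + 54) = (n - 2*I)/(n + 6*I)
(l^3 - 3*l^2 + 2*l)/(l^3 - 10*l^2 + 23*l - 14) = l/(l - 7)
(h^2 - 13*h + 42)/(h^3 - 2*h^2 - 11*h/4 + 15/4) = 4*(h^2 - 13*h + 42)/(4*h^3 - 8*h^2 - 11*h + 15)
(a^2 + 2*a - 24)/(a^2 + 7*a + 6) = (a - 4)/(a + 1)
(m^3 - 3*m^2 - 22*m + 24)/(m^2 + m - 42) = (m^2 + 3*m - 4)/(m + 7)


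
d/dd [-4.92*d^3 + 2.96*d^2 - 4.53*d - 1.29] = -14.76*d^2 + 5.92*d - 4.53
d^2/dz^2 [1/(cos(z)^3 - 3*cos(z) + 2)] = 9*(sin(z)^4 - sin(z)^2 - 2*cos(z) + 2)*sin(z)^2/(cos(z)^3 - 3*cos(z) + 2)^3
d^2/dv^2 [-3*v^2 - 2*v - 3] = -6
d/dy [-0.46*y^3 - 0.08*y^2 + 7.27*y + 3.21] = -1.38*y^2 - 0.16*y + 7.27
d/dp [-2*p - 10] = -2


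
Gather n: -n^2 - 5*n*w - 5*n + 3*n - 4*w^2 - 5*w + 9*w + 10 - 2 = -n^2 + n*(-5*w - 2) - 4*w^2 + 4*w + 8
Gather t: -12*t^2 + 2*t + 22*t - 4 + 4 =-12*t^2 + 24*t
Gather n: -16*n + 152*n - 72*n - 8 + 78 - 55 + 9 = 64*n + 24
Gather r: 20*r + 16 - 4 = 20*r + 12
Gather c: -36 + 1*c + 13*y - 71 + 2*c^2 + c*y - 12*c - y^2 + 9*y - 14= 2*c^2 + c*(y - 11) - y^2 + 22*y - 121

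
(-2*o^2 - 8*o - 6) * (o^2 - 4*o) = -2*o^4 + 26*o^2 + 24*o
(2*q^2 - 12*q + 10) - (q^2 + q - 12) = q^2 - 13*q + 22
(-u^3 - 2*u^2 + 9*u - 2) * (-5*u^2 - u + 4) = 5*u^5 + 11*u^4 - 47*u^3 - 7*u^2 + 38*u - 8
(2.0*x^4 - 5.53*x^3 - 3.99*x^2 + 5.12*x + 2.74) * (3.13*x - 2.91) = 6.26*x^5 - 23.1289*x^4 + 3.6036*x^3 + 27.6365*x^2 - 6.323*x - 7.9734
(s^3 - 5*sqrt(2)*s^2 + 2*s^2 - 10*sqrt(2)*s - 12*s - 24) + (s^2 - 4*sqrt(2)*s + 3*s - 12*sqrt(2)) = s^3 - 5*sqrt(2)*s^2 + 3*s^2 - 14*sqrt(2)*s - 9*s - 24 - 12*sqrt(2)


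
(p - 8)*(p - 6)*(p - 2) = p^3 - 16*p^2 + 76*p - 96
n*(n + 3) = n^2 + 3*n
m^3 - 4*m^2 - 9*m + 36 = (m - 4)*(m - 3)*(m + 3)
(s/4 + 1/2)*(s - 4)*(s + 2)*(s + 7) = s^4/4 + 7*s^3/4 - 3*s^2 - 25*s - 28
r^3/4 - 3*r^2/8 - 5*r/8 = r*(r/4 + 1/4)*(r - 5/2)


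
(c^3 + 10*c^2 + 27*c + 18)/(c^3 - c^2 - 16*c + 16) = (c^3 + 10*c^2 + 27*c + 18)/(c^3 - c^2 - 16*c + 16)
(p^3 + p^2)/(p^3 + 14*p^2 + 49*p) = p*(p + 1)/(p^2 + 14*p + 49)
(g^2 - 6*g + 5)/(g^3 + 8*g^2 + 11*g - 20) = (g - 5)/(g^2 + 9*g + 20)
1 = 1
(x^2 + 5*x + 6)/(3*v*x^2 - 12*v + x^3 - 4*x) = (x + 3)/(3*v*x - 6*v + x^2 - 2*x)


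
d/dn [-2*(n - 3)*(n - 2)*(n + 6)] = -6*n^2 - 4*n + 48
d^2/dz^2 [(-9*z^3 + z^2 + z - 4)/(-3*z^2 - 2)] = 14*(-9*z^3 + 18*z^2 + 18*z - 4)/(27*z^6 + 54*z^4 + 36*z^2 + 8)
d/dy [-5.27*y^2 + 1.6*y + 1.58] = 1.6 - 10.54*y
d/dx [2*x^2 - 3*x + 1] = 4*x - 3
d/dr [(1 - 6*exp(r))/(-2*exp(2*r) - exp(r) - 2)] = (-(4*exp(r) + 1)*(6*exp(r) - 1) + 12*exp(2*r) + 6*exp(r) + 12)*exp(r)/(2*exp(2*r) + exp(r) + 2)^2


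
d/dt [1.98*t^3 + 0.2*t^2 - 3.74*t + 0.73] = 5.94*t^2 + 0.4*t - 3.74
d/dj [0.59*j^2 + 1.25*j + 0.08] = 1.18*j + 1.25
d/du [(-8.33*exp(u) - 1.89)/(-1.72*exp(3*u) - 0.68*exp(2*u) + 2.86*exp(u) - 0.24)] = (-28.6552*exp(3*u) - 15.4168*exp(2*u) - 2.5704*exp(u) + 7.4046)*exp(u)/(2.9584*exp(6*u) + 2.3392*exp(5*u) - 9.376*exp(4*u) - 3.064*exp(3*u) + 8.506*exp(2*u) - 1.3728*exp(u) + 0.0576)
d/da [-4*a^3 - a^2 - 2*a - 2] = -12*a^2 - 2*a - 2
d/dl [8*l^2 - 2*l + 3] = 16*l - 2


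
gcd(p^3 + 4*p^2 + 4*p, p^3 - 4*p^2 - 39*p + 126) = 1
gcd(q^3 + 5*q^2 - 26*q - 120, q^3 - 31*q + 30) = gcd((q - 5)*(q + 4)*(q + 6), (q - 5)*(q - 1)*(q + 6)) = q^2 + q - 30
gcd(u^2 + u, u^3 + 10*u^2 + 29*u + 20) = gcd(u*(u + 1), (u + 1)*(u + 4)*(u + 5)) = u + 1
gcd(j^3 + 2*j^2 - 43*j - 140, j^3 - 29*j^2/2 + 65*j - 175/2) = j - 7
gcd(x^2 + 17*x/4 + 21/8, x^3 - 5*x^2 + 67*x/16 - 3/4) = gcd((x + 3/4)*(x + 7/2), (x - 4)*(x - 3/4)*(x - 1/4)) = 1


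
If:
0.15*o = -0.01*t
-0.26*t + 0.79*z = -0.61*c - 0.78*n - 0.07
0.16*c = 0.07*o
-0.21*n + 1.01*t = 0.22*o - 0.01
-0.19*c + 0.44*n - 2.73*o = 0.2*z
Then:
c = 0.00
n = -0.03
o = 0.00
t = -0.01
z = -0.07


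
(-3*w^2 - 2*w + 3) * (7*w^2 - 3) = -21*w^4 - 14*w^3 + 30*w^2 + 6*w - 9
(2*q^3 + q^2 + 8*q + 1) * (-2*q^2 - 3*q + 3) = -4*q^5 - 8*q^4 - 13*q^3 - 23*q^2 + 21*q + 3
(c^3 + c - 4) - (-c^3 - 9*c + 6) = 2*c^3 + 10*c - 10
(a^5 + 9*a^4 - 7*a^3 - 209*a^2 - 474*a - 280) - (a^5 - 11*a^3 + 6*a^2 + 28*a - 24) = 9*a^4 + 4*a^3 - 215*a^2 - 502*a - 256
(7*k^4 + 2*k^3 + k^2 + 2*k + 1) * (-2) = -14*k^4 - 4*k^3 - 2*k^2 - 4*k - 2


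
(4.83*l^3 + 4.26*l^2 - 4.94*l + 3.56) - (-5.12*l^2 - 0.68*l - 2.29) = 4.83*l^3 + 9.38*l^2 - 4.26*l + 5.85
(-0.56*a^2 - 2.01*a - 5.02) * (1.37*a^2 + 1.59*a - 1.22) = -0.7672*a^4 - 3.6441*a^3 - 9.3901*a^2 - 5.5296*a + 6.1244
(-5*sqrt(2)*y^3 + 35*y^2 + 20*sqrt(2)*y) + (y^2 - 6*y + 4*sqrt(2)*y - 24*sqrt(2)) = -5*sqrt(2)*y^3 + 36*y^2 - 6*y + 24*sqrt(2)*y - 24*sqrt(2)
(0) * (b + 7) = 0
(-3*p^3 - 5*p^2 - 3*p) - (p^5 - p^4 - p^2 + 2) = -p^5 + p^4 - 3*p^3 - 4*p^2 - 3*p - 2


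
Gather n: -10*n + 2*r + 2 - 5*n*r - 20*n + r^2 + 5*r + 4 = n*(-5*r - 30) + r^2 + 7*r + 6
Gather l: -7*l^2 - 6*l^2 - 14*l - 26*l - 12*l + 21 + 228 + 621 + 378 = -13*l^2 - 52*l + 1248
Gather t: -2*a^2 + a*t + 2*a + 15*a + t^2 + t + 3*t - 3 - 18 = -2*a^2 + 17*a + t^2 + t*(a + 4) - 21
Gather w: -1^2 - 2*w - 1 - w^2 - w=-w^2 - 3*w - 2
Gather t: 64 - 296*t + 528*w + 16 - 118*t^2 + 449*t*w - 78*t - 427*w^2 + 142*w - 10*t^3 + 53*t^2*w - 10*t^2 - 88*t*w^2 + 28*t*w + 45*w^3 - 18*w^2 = -10*t^3 + t^2*(53*w - 128) + t*(-88*w^2 + 477*w - 374) + 45*w^3 - 445*w^2 + 670*w + 80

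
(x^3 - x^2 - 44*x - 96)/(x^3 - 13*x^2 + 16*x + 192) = (x + 4)/(x - 8)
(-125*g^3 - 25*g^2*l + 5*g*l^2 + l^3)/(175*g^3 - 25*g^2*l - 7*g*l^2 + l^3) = (-5*g - l)/(7*g - l)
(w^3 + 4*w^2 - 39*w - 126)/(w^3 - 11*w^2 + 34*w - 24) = (w^2 + 10*w + 21)/(w^2 - 5*w + 4)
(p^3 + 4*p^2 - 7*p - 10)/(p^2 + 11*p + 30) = (p^2 - p - 2)/(p + 6)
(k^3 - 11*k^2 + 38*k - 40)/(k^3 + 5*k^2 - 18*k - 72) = (k^2 - 7*k + 10)/(k^2 + 9*k + 18)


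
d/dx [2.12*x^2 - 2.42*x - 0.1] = 4.24*x - 2.42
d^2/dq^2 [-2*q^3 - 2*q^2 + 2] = -12*q - 4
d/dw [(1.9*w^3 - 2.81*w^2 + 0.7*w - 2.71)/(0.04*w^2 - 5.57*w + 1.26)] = (0.076*w^4 - 21.166*w^3 + 22.8057*w^2 - 6.8644*w - 14.2127)/(0.0016*w^4 - 0.4456*w^3 + 31.1257*w^2 - 14.0364*w + 1.5876)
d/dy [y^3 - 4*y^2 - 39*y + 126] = 3*y^2 - 8*y - 39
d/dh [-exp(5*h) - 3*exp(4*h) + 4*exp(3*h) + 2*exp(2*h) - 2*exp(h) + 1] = (-5*exp(4*h) - 12*exp(3*h) + 12*exp(2*h) + 4*exp(h) - 2)*exp(h)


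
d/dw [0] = 0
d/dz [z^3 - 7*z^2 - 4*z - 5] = 3*z^2 - 14*z - 4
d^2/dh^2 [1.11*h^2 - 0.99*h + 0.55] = 2.22000000000000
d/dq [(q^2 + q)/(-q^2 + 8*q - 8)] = (9*q^2 - 16*q - 8)/(q^4 - 16*q^3 + 80*q^2 - 128*q + 64)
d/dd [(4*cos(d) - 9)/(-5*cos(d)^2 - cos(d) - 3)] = (20*sin(d)^2 + 90*cos(d) + 1)*sin(d)/(5*cos(d)^2 + cos(d) + 3)^2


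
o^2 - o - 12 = (o - 4)*(o + 3)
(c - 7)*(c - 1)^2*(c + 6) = c^4 - 3*c^3 - 39*c^2 + 83*c - 42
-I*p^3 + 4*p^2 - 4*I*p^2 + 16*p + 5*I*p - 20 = (p + 5)*(p + 4*I)*(-I*p + I)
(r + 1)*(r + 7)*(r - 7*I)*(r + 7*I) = r^4 + 8*r^3 + 56*r^2 + 392*r + 343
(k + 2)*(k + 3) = k^2 + 5*k + 6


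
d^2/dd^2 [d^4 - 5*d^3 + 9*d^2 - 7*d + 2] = 12*d^2 - 30*d + 18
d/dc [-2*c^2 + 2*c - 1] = 2 - 4*c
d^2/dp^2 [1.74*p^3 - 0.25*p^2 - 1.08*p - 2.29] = 10.44*p - 0.5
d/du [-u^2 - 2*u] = -2*u - 2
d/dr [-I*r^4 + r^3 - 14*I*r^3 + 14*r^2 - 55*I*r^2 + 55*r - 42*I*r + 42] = -4*I*r^3 + r^2*(3 - 42*I) + r*(28 - 110*I) + 55 - 42*I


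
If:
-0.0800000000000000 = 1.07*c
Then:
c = -0.07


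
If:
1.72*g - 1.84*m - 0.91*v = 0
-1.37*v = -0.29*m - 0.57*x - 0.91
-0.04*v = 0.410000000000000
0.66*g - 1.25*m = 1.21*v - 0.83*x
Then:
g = -19.76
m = -13.40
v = -10.25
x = -19.41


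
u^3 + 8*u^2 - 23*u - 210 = (u - 5)*(u + 6)*(u + 7)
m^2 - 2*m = m*(m - 2)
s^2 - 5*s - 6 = (s - 6)*(s + 1)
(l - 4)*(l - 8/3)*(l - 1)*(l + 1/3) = l^4 - 22*l^3/3 + 133*l^2/9 - 44*l/9 - 32/9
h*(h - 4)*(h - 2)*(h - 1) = h^4 - 7*h^3 + 14*h^2 - 8*h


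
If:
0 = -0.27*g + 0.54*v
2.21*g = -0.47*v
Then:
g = 0.00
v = 0.00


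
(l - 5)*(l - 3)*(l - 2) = l^3 - 10*l^2 + 31*l - 30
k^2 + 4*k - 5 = (k - 1)*(k + 5)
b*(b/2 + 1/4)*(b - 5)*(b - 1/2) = b^4/2 - 5*b^3/2 - b^2/8 + 5*b/8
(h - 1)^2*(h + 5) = h^3 + 3*h^2 - 9*h + 5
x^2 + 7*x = x*(x + 7)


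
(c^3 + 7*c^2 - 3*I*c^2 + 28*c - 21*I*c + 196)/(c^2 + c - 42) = (c^2 - 3*I*c + 28)/(c - 6)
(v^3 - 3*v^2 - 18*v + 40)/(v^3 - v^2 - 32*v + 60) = (v + 4)/(v + 6)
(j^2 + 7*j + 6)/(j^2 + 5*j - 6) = (j + 1)/(j - 1)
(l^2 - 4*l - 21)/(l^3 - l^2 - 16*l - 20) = (-l^2 + 4*l + 21)/(-l^3 + l^2 + 16*l + 20)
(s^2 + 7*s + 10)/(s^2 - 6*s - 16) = (s + 5)/(s - 8)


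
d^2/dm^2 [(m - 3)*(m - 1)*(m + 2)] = 6*m - 4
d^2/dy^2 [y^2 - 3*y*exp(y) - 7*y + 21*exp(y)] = -3*y*exp(y) + 15*exp(y) + 2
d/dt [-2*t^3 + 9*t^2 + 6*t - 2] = -6*t^2 + 18*t + 6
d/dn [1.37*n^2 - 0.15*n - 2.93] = 2.74*n - 0.15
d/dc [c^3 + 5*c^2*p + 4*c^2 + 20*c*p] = 3*c^2 + 10*c*p + 8*c + 20*p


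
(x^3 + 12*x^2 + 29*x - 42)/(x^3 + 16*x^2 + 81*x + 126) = (x - 1)/(x + 3)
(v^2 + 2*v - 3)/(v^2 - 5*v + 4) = (v + 3)/(v - 4)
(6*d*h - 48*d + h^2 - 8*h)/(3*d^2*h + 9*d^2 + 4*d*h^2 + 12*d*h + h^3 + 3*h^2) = (6*d*h - 48*d + h^2 - 8*h)/(3*d^2*h + 9*d^2 + 4*d*h^2 + 12*d*h + h^3 + 3*h^2)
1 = 1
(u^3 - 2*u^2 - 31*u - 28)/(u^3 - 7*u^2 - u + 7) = (u + 4)/(u - 1)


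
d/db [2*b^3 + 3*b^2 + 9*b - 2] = 6*b^2 + 6*b + 9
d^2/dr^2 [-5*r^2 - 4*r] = -10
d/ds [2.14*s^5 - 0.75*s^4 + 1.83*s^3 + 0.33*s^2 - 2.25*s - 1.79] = 10.7*s^4 - 3.0*s^3 + 5.49*s^2 + 0.66*s - 2.25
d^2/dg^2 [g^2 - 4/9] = 2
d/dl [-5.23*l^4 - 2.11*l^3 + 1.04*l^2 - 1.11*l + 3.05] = -20.92*l^3 - 6.33*l^2 + 2.08*l - 1.11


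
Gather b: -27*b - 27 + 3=-27*b - 24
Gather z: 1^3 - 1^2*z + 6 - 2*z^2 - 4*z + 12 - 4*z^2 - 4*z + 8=-6*z^2 - 9*z + 27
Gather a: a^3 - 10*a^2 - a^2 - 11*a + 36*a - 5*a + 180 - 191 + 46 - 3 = a^3 - 11*a^2 + 20*a + 32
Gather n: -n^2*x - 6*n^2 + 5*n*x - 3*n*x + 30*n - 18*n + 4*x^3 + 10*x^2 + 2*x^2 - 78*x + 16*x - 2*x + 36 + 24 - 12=n^2*(-x - 6) + n*(2*x + 12) + 4*x^3 + 12*x^2 - 64*x + 48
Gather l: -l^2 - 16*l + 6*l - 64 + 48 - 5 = -l^2 - 10*l - 21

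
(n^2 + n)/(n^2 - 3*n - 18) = n*(n + 1)/(n^2 - 3*n - 18)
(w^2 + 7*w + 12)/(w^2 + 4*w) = (w + 3)/w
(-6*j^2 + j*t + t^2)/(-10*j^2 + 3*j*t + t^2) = (3*j + t)/(5*j + t)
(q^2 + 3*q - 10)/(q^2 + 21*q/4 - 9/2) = 4*(q^2 + 3*q - 10)/(4*q^2 + 21*q - 18)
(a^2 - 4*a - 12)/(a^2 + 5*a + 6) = (a - 6)/(a + 3)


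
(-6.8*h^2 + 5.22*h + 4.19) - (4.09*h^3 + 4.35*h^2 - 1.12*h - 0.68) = -4.09*h^3 - 11.15*h^2 + 6.34*h + 4.87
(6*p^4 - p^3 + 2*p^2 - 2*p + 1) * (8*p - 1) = 48*p^5 - 14*p^4 + 17*p^3 - 18*p^2 + 10*p - 1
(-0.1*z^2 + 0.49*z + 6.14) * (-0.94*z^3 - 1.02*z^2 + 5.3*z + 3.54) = 0.094*z^5 - 0.3586*z^4 - 6.8014*z^3 - 4.0198*z^2 + 34.2766*z + 21.7356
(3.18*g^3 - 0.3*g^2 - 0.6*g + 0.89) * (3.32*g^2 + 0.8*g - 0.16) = 10.5576*g^5 + 1.548*g^4 - 2.7408*g^3 + 2.5228*g^2 + 0.808*g - 0.1424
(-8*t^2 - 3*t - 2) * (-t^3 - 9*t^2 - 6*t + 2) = 8*t^5 + 75*t^4 + 77*t^3 + 20*t^2 + 6*t - 4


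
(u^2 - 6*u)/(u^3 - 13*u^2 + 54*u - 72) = u/(u^2 - 7*u + 12)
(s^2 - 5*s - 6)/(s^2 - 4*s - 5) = (s - 6)/(s - 5)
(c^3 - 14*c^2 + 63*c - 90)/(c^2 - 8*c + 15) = c - 6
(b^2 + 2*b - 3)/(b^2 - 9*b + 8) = (b + 3)/(b - 8)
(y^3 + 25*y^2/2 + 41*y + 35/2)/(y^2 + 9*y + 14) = (2*y^2 + 11*y + 5)/(2*(y + 2))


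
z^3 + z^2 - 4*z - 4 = (z - 2)*(z + 1)*(z + 2)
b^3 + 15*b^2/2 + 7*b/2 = b*(b + 1/2)*(b + 7)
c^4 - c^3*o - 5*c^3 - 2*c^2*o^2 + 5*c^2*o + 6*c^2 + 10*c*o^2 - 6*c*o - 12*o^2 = (c - 3)*(c - 2)*(c - 2*o)*(c + o)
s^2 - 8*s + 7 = (s - 7)*(s - 1)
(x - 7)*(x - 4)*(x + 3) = x^3 - 8*x^2 - 5*x + 84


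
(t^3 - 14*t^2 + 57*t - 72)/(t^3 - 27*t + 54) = (t - 8)/(t + 6)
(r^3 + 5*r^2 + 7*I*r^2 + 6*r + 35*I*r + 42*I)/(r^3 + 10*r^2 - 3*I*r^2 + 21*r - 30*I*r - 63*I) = (r^2 + r*(2 + 7*I) + 14*I)/(r^2 + r*(7 - 3*I) - 21*I)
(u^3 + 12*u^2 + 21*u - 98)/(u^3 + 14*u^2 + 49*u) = (u - 2)/u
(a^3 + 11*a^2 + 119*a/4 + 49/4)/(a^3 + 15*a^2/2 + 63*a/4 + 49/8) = 2*(a + 7)/(2*a + 7)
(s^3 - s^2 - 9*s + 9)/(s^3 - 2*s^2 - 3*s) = (s^2 + 2*s - 3)/(s*(s + 1))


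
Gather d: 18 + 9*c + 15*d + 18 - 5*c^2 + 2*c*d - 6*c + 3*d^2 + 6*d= -5*c^2 + 3*c + 3*d^2 + d*(2*c + 21) + 36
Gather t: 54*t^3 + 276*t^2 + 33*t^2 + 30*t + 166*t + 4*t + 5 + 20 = 54*t^3 + 309*t^2 + 200*t + 25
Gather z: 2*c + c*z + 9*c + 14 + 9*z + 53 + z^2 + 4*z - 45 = 11*c + z^2 + z*(c + 13) + 22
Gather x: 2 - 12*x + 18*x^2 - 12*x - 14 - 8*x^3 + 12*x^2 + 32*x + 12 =-8*x^3 + 30*x^2 + 8*x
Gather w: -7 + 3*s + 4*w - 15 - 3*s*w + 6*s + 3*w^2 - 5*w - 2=9*s + 3*w^2 + w*(-3*s - 1) - 24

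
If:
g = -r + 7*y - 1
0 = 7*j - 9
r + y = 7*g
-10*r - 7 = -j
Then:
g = -25/336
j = 9/7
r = -4/7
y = 17/336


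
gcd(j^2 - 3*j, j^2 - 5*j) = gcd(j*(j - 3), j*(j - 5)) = j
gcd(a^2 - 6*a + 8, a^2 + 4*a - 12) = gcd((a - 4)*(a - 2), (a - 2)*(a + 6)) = a - 2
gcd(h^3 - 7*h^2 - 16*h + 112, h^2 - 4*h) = h - 4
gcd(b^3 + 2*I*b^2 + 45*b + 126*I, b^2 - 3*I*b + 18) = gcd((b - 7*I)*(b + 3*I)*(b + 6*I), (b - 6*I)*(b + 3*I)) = b + 3*I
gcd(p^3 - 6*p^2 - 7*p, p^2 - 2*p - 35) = p - 7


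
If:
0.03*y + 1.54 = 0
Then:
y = -51.33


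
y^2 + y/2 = y*(y + 1/2)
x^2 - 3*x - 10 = (x - 5)*(x + 2)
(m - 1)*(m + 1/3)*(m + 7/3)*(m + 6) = m^4 + 23*m^3/3 + 73*m^2/9 - 109*m/9 - 14/3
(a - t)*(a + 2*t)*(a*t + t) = a^3*t + a^2*t^2 + a^2*t - 2*a*t^3 + a*t^2 - 2*t^3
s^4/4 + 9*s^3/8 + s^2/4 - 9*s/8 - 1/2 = (s/4 + 1)*(s - 1)*(s + 1/2)*(s + 1)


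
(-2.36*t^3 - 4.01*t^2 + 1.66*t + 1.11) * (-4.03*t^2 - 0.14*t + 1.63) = 9.5108*t^5 + 16.4907*t^4 - 9.9752*t^3 - 11.242*t^2 + 2.5504*t + 1.8093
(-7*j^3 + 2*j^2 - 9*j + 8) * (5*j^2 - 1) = -35*j^5 + 10*j^4 - 38*j^3 + 38*j^2 + 9*j - 8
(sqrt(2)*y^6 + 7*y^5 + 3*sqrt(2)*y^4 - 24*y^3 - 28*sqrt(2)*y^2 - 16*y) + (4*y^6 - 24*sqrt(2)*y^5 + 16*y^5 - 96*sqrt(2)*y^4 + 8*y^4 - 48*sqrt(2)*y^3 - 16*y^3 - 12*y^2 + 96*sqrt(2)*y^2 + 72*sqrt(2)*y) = sqrt(2)*y^6 + 4*y^6 - 24*sqrt(2)*y^5 + 23*y^5 - 93*sqrt(2)*y^4 + 8*y^4 - 48*sqrt(2)*y^3 - 40*y^3 - 12*y^2 + 68*sqrt(2)*y^2 - 16*y + 72*sqrt(2)*y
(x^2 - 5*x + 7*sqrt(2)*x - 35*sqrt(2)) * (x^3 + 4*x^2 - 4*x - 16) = x^5 - x^4 + 7*sqrt(2)*x^4 - 24*x^3 - 7*sqrt(2)*x^3 - 168*sqrt(2)*x^2 + 4*x^2 + 28*sqrt(2)*x + 80*x + 560*sqrt(2)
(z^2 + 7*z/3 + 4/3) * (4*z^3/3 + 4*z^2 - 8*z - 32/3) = 4*z^5/3 + 64*z^4/9 + 28*z^3/9 - 24*z^2 - 320*z/9 - 128/9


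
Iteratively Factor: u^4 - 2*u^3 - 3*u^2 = (u)*(u^3 - 2*u^2 - 3*u) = u*(u - 3)*(u^2 + u) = u*(u - 3)*(u + 1)*(u)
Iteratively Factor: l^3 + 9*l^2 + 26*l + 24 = (l + 3)*(l^2 + 6*l + 8) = (l + 3)*(l + 4)*(l + 2)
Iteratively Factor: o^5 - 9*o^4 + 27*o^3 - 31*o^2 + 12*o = (o - 1)*(o^4 - 8*o^3 + 19*o^2 - 12*o) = (o - 4)*(o - 1)*(o^3 - 4*o^2 + 3*o) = (o - 4)*(o - 1)^2*(o^2 - 3*o) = o*(o - 4)*(o - 1)^2*(o - 3)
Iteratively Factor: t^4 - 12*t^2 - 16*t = (t + 2)*(t^3 - 2*t^2 - 8*t) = (t - 4)*(t + 2)*(t^2 + 2*t) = (t - 4)*(t + 2)^2*(t)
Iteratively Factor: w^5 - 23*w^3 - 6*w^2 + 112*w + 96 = (w + 2)*(w^4 - 2*w^3 - 19*w^2 + 32*w + 48) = (w - 3)*(w + 2)*(w^3 + w^2 - 16*w - 16) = (w - 4)*(w - 3)*(w + 2)*(w^2 + 5*w + 4) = (w - 4)*(w - 3)*(w + 2)*(w + 4)*(w + 1)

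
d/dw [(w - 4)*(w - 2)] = 2*w - 6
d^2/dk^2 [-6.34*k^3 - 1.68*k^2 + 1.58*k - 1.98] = -38.04*k - 3.36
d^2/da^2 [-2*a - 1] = 0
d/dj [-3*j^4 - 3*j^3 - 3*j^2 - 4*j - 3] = -12*j^3 - 9*j^2 - 6*j - 4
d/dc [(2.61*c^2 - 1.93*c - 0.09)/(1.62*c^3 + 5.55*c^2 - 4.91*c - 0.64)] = (-4.2282*c^4 + 6.2532*c^3 - 1.6662*c^2 - 2.3418*c + 0.7933)/(2.6244*c^6 + 17.982*c^5 + 14.8941*c^4 - 56.5746*c^3 + 17.0041*c^2 + 6.2848*c + 0.4096)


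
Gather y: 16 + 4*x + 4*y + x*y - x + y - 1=3*x + y*(x + 5) + 15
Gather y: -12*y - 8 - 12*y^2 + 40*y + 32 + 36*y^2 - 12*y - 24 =24*y^2 + 16*y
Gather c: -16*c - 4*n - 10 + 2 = -16*c - 4*n - 8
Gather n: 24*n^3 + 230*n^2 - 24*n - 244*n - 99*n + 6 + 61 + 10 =24*n^3 + 230*n^2 - 367*n + 77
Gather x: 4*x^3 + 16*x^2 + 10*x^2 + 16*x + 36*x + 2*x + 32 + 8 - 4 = 4*x^3 + 26*x^2 + 54*x + 36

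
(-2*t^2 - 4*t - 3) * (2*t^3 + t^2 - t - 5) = -4*t^5 - 10*t^4 - 8*t^3 + 11*t^2 + 23*t + 15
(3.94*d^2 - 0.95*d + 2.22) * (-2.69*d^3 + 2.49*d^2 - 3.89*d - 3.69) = -10.5986*d^5 + 12.3661*d^4 - 23.6639*d^3 - 5.3153*d^2 - 5.1303*d - 8.1918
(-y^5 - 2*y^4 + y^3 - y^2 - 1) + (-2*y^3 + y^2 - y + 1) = -y^5 - 2*y^4 - y^3 - y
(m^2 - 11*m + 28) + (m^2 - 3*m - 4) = 2*m^2 - 14*m + 24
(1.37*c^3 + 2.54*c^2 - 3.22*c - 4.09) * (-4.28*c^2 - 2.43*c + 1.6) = -5.8636*c^5 - 14.2003*c^4 + 9.8014*c^3 + 29.3938*c^2 + 4.7867*c - 6.544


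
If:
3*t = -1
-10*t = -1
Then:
No Solution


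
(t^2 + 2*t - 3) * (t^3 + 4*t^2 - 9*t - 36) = t^5 + 6*t^4 - 4*t^3 - 66*t^2 - 45*t + 108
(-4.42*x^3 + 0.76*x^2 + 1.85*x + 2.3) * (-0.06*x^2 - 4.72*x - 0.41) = 0.2652*x^5 + 20.8168*x^4 - 1.886*x^3 - 9.1816*x^2 - 11.6145*x - 0.943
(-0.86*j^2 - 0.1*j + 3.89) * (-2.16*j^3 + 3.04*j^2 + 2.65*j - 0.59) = 1.8576*j^5 - 2.3984*j^4 - 10.9854*j^3 + 12.068*j^2 + 10.3675*j - 2.2951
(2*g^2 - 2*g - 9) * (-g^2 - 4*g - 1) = -2*g^4 - 6*g^3 + 15*g^2 + 38*g + 9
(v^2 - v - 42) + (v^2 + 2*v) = 2*v^2 + v - 42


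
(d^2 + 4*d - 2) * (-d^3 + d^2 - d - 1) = -d^5 - 3*d^4 + 5*d^3 - 7*d^2 - 2*d + 2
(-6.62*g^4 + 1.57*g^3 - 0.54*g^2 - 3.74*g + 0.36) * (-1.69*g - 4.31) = 11.1878*g^5 + 25.8789*g^4 - 5.8541*g^3 + 8.648*g^2 + 15.511*g - 1.5516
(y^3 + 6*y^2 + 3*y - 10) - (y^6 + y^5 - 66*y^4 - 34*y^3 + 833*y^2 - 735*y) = -y^6 - y^5 + 66*y^4 + 35*y^3 - 827*y^2 + 738*y - 10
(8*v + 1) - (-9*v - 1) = 17*v + 2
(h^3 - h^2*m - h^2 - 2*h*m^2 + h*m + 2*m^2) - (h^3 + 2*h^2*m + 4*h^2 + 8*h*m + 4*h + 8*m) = -3*h^2*m - 5*h^2 - 2*h*m^2 - 7*h*m - 4*h + 2*m^2 - 8*m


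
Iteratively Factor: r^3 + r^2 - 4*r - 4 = (r + 1)*(r^2 - 4) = (r + 1)*(r + 2)*(r - 2)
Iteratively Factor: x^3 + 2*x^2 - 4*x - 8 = (x + 2)*(x^2 - 4) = (x - 2)*(x + 2)*(x + 2)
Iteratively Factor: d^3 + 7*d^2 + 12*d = (d + 4)*(d^2 + 3*d) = (d + 3)*(d + 4)*(d)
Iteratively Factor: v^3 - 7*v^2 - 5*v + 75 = (v - 5)*(v^2 - 2*v - 15) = (v - 5)^2*(v + 3)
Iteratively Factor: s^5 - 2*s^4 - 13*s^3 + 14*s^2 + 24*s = (s)*(s^4 - 2*s^3 - 13*s^2 + 14*s + 24) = s*(s + 3)*(s^3 - 5*s^2 + 2*s + 8) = s*(s - 2)*(s + 3)*(s^2 - 3*s - 4) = s*(s - 2)*(s + 1)*(s + 3)*(s - 4)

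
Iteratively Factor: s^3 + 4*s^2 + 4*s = (s + 2)*(s^2 + 2*s) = (s + 2)^2*(s)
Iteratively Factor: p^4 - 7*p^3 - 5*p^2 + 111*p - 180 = (p - 3)*(p^3 - 4*p^2 - 17*p + 60) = (p - 5)*(p - 3)*(p^2 + p - 12) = (p - 5)*(p - 3)*(p + 4)*(p - 3)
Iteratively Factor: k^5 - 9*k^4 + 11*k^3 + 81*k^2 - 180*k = (k - 5)*(k^4 - 4*k^3 - 9*k^2 + 36*k) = (k - 5)*(k - 3)*(k^3 - k^2 - 12*k) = (k - 5)*(k - 3)*(k + 3)*(k^2 - 4*k) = k*(k - 5)*(k - 3)*(k + 3)*(k - 4)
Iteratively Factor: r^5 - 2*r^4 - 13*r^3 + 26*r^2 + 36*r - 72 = (r - 2)*(r^4 - 13*r^2 + 36) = (r - 2)*(r + 3)*(r^3 - 3*r^2 - 4*r + 12) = (r - 2)^2*(r + 3)*(r^2 - r - 6) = (r - 3)*(r - 2)^2*(r + 3)*(r + 2)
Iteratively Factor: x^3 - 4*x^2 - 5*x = (x + 1)*(x^2 - 5*x) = (x - 5)*(x + 1)*(x)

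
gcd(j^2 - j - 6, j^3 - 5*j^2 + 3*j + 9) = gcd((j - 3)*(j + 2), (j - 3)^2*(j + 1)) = j - 3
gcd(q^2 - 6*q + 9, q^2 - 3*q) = q - 3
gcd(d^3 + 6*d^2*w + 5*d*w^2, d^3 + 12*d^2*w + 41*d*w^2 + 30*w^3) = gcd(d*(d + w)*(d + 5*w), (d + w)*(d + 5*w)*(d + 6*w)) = d^2 + 6*d*w + 5*w^2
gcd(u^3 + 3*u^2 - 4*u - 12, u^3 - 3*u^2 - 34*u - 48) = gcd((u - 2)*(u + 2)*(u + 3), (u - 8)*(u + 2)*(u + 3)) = u^2 + 5*u + 6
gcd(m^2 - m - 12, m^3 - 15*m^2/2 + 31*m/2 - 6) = m - 4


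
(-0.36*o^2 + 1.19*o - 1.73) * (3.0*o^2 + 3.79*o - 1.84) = -1.08*o^4 + 2.2056*o^3 - 0.0175*o^2 - 8.7463*o + 3.1832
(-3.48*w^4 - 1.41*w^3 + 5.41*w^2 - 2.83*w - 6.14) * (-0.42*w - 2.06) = 1.4616*w^5 + 7.761*w^4 + 0.6324*w^3 - 9.956*w^2 + 8.4086*w + 12.6484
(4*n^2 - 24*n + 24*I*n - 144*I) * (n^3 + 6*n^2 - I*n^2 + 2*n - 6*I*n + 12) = 4*n^5 + 20*I*n^4 - 112*n^3 - 672*I*n^2 - 1152*n - 1728*I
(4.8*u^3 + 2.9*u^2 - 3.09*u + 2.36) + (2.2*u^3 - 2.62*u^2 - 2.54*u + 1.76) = 7.0*u^3 + 0.28*u^2 - 5.63*u + 4.12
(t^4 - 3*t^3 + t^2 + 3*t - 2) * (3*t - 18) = 3*t^5 - 27*t^4 + 57*t^3 - 9*t^2 - 60*t + 36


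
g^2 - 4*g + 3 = (g - 3)*(g - 1)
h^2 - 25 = (h - 5)*(h + 5)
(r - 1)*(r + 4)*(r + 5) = r^3 + 8*r^2 + 11*r - 20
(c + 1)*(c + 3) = c^2 + 4*c + 3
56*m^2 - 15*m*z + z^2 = (-8*m + z)*(-7*m + z)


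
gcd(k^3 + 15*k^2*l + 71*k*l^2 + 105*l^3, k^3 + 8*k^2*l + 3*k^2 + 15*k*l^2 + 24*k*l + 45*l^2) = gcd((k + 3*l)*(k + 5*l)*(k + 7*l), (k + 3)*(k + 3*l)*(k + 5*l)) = k^2 + 8*k*l + 15*l^2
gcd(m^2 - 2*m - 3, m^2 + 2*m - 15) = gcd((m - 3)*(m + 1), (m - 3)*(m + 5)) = m - 3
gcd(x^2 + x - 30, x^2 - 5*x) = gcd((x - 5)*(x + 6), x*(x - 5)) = x - 5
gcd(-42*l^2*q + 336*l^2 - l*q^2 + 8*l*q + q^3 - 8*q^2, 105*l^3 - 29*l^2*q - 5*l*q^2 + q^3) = -7*l + q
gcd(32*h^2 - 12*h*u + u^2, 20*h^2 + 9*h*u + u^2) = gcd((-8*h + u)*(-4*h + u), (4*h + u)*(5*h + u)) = 1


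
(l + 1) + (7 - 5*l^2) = -5*l^2 + l + 8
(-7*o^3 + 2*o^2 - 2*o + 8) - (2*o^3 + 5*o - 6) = -9*o^3 + 2*o^2 - 7*o + 14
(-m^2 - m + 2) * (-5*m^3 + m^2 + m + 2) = 5*m^5 + 4*m^4 - 12*m^3 - m^2 + 4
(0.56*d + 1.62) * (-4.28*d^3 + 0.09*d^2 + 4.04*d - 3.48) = -2.3968*d^4 - 6.8832*d^3 + 2.4082*d^2 + 4.596*d - 5.6376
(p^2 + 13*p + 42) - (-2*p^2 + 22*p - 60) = 3*p^2 - 9*p + 102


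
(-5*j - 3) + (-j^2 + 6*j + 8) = -j^2 + j + 5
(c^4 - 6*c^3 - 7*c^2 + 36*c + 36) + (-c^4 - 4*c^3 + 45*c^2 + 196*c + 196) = -10*c^3 + 38*c^2 + 232*c + 232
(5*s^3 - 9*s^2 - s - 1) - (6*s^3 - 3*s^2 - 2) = -s^3 - 6*s^2 - s + 1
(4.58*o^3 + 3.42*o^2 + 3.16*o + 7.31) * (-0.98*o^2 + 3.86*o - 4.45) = -4.4884*o^5 + 14.3272*o^4 - 10.2766*o^3 - 10.1852*o^2 + 14.1546*o - 32.5295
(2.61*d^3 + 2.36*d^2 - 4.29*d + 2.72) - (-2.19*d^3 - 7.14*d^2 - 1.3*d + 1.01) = 4.8*d^3 + 9.5*d^2 - 2.99*d + 1.71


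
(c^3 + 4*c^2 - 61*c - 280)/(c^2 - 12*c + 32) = (c^2 + 12*c + 35)/(c - 4)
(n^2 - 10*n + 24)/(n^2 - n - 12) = (n - 6)/(n + 3)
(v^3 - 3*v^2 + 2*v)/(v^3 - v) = (v - 2)/(v + 1)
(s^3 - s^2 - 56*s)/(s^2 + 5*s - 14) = s*(s - 8)/(s - 2)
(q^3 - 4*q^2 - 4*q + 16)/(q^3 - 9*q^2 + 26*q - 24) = (q + 2)/(q - 3)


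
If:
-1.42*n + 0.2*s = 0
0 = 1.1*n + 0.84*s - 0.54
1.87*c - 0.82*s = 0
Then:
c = 0.24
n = 0.08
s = 0.54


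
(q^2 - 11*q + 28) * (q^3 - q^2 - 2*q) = q^5 - 12*q^4 + 37*q^3 - 6*q^2 - 56*q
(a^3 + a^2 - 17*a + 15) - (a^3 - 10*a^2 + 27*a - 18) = 11*a^2 - 44*a + 33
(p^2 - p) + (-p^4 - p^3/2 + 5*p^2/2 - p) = -p^4 - p^3/2 + 7*p^2/2 - 2*p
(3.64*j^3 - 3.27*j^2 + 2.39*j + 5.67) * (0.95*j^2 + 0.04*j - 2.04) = 3.458*j^5 - 2.9609*j^4 - 5.2859*j^3 + 12.1529*j^2 - 4.6488*j - 11.5668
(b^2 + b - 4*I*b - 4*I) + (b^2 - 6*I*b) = 2*b^2 + b - 10*I*b - 4*I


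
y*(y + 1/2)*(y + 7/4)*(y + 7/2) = y^4 + 23*y^3/4 + 35*y^2/4 + 49*y/16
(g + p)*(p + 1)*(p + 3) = g*p^2 + 4*g*p + 3*g + p^3 + 4*p^2 + 3*p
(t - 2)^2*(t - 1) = t^3 - 5*t^2 + 8*t - 4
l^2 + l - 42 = (l - 6)*(l + 7)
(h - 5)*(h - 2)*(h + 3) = h^3 - 4*h^2 - 11*h + 30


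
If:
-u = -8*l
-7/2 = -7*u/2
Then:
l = 1/8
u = 1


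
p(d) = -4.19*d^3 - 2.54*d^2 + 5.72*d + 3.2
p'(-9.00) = -966.73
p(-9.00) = 2800.49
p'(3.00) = -122.65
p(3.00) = -115.63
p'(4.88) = -318.42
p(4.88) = -516.31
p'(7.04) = -653.03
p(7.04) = -1544.37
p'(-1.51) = -15.27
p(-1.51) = 3.20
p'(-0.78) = 2.03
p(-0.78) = -0.82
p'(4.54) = -276.43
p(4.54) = -415.27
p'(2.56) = -89.66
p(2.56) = -69.10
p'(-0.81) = 1.59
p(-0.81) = -0.87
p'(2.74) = -102.57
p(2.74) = -86.39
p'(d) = -12.57*d^2 - 5.08*d + 5.72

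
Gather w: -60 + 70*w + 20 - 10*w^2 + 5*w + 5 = -10*w^2 + 75*w - 35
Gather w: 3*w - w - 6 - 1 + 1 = 2*w - 6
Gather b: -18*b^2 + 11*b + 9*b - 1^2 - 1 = -18*b^2 + 20*b - 2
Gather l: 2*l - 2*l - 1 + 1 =0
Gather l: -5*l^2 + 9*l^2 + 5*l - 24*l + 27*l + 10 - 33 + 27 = 4*l^2 + 8*l + 4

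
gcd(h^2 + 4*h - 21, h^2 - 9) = h - 3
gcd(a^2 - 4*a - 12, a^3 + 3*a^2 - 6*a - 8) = 1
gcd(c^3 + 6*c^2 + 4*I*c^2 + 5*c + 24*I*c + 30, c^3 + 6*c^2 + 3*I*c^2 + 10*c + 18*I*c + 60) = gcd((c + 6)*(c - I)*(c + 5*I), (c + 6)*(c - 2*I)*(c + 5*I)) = c^2 + c*(6 + 5*I) + 30*I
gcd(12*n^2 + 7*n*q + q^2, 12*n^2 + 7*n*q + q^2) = 12*n^2 + 7*n*q + q^2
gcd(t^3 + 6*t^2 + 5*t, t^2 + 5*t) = t^2 + 5*t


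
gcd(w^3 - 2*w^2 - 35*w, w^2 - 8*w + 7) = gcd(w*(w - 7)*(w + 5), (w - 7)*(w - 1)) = w - 7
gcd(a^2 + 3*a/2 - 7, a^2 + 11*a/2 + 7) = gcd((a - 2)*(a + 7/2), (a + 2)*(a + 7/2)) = a + 7/2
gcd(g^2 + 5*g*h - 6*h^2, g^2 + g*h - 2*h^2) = g - h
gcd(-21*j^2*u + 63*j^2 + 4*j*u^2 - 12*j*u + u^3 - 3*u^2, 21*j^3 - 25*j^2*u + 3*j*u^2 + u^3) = -21*j^2 + 4*j*u + u^2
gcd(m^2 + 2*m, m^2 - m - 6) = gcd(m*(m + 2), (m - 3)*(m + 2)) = m + 2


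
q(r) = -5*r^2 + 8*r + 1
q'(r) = 8 - 10*r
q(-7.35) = -327.91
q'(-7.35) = 81.50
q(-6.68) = -275.55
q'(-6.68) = 74.80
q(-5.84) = -216.25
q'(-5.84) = 66.40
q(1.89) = -1.74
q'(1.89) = -10.90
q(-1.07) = -13.28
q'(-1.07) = 18.70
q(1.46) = 2.02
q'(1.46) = -6.60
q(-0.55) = -4.91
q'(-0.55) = 13.50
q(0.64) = 4.07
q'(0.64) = 1.60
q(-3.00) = -68.00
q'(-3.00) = 38.00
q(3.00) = -20.00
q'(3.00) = -22.00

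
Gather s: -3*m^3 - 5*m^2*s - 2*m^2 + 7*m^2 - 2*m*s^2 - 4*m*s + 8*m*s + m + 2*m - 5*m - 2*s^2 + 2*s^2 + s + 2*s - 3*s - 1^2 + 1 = -3*m^3 + 5*m^2 - 2*m*s^2 - 2*m + s*(-5*m^2 + 4*m)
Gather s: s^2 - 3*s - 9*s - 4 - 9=s^2 - 12*s - 13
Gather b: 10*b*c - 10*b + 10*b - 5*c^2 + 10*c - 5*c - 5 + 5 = 10*b*c - 5*c^2 + 5*c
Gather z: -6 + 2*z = 2*z - 6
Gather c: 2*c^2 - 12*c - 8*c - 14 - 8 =2*c^2 - 20*c - 22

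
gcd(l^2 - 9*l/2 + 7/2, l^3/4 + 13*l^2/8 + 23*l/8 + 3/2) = 1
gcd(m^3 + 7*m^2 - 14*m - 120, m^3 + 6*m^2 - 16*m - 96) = m^2 + 2*m - 24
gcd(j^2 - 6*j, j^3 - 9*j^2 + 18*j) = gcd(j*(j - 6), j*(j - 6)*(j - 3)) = j^2 - 6*j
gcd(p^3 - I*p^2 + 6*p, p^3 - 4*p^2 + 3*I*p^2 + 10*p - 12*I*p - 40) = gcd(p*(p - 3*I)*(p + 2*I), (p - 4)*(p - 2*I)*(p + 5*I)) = 1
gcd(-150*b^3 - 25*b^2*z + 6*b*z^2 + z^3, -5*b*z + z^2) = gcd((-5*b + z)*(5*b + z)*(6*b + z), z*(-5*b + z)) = -5*b + z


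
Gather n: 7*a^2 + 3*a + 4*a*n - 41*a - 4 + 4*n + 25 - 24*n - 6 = 7*a^2 - 38*a + n*(4*a - 20) + 15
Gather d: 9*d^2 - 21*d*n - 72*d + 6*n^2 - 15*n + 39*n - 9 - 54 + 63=9*d^2 + d*(-21*n - 72) + 6*n^2 + 24*n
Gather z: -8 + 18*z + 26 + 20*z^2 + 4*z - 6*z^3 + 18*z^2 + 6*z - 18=-6*z^3 + 38*z^2 + 28*z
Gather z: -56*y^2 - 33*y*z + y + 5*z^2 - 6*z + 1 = -56*y^2 + y + 5*z^2 + z*(-33*y - 6) + 1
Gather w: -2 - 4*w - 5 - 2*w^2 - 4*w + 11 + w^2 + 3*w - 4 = -w^2 - 5*w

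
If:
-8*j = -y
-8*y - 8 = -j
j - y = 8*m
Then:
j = -8/63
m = 1/9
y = -64/63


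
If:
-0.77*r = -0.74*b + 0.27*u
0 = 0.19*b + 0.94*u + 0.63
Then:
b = -4.94736842105263*u - 3.31578947368421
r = -5.10526315789474*u - 3.1866028708134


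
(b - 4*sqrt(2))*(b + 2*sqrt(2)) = b^2 - 2*sqrt(2)*b - 16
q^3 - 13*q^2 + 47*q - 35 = (q - 7)*(q - 5)*(q - 1)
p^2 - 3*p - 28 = (p - 7)*(p + 4)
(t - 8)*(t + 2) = t^2 - 6*t - 16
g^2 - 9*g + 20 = (g - 5)*(g - 4)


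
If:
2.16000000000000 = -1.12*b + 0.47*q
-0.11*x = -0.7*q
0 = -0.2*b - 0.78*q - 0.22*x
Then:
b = -1.86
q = 0.17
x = 1.08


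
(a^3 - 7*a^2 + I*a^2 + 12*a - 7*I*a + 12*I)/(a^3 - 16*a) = (a^2 + a*(-3 + I) - 3*I)/(a*(a + 4))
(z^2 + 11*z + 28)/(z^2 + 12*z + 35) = (z + 4)/(z + 5)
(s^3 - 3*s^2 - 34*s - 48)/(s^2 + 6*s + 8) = (s^2 - 5*s - 24)/(s + 4)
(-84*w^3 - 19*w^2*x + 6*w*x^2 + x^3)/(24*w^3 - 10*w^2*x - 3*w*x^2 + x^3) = (7*w + x)/(-2*w + x)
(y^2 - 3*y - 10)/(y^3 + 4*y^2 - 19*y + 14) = (y^2 - 3*y - 10)/(y^3 + 4*y^2 - 19*y + 14)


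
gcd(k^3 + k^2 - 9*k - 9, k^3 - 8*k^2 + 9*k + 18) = k^2 - 2*k - 3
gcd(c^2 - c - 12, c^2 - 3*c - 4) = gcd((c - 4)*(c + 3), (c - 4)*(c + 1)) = c - 4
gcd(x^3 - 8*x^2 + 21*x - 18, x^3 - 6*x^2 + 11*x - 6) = x^2 - 5*x + 6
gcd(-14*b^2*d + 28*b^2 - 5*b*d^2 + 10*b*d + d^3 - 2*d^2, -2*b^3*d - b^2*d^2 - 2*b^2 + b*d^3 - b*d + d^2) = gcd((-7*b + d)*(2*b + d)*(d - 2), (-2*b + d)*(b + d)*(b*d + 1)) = 1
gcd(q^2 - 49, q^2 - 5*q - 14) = q - 7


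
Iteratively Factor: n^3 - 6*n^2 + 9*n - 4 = (n - 1)*(n^2 - 5*n + 4) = (n - 1)^2*(n - 4)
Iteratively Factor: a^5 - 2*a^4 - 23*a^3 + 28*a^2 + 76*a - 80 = (a - 1)*(a^4 - a^3 - 24*a^2 + 4*a + 80) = (a - 1)*(a + 2)*(a^3 - 3*a^2 - 18*a + 40) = (a - 1)*(a + 2)*(a + 4)*(a^2 - 7*a + 10) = (a - 5)*(a - 1)*(a + 2)*(a + 4)*(a - 2)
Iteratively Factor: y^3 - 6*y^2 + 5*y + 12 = (y + 1)*(y^2 - 7*y + 12) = (y - 4)*(y + 1)*(y - 3)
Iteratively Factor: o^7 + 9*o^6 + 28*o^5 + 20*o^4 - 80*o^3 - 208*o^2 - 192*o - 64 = (o + 2)*(o^6 + 7*o^5 + 14*o^4 - 8*o^3 - 64*o^2 - 80*o - 32) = (o + 2)^2*(o^5 + 5*o^4 + 4*o^3 - 16*o^2 - 32*o - 16) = (o + 2)^3*(o^4 + 3*o^3 - 2*o^2 - 12*o - 8) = (o - 2)*(o + 2)^3*(o^3 + 5*o^2 + 8*o + 4) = (o - 2)*(o + 1)*(o + 2)^3*(o^2 + 4*o + 4) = (o - 2)*(o + 1)*(o + 2)^4*(o + 2)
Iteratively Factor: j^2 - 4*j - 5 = (j - 5)*(j + 1)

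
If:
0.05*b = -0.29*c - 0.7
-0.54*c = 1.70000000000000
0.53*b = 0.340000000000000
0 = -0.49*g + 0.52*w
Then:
No Solution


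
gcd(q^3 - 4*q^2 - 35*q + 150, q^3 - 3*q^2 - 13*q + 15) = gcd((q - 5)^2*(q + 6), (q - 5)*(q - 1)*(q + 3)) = q - 5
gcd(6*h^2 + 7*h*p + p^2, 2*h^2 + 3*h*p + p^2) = h + p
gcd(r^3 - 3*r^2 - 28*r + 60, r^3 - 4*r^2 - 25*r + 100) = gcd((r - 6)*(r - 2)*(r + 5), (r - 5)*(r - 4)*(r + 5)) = r + 5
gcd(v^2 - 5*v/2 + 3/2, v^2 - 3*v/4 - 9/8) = v - 3/2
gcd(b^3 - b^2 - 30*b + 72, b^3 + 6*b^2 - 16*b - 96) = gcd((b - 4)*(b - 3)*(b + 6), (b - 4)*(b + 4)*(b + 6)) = b^2 + 2*b - 24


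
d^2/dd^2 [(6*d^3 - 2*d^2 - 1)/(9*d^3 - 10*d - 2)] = 12*(-27*d^6 + 270*d^5 - 63*d^4 + 58*d^3 + 105*d^2 + 3*d - 18)/(729*d^9 - 2430*d^7 - 486*d^6 + 2700*d^5 + 1080*d^4 - 892*d^3 - 600*d^2 - 120*d - 8)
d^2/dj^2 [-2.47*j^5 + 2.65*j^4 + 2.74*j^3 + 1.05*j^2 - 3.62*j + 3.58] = -49.4*j^3 + 31.8*j^2 + 16.44*j + 2.1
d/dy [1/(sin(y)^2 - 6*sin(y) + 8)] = 2*(3 - sin(y))*cos(y)/(sin(y)^2 - 6*sin(y) + 8)^2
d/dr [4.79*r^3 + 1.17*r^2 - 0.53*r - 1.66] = 14.37*r^2 + 2.34*r - 0.53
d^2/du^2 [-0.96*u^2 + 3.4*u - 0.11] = -1.92000000000000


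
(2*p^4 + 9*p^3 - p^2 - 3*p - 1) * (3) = 6*p^4 + 27*p^3 - 3*p^2 - 9*p - 3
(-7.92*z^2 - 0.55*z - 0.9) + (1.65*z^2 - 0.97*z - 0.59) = -6.27*z^2 - 1.52*z - 1.49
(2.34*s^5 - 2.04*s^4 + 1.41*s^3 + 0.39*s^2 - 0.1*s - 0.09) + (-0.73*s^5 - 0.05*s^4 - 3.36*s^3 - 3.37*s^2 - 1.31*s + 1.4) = 1.61*s^5 - 2.09*s^4 - 1.95*s^3 - 2.98*s^2 - 1.41*s + 1.31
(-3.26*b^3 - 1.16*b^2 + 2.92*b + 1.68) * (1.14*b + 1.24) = -3.7164*b^4 - 5.3648*b^3 + 1.8904*b^2 + 5.536*b + 2.0832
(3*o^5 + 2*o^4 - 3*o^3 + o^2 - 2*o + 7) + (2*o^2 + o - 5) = 3*o^5 + 2*o^4 - 3*o^3 + 3*o^2 - o + 2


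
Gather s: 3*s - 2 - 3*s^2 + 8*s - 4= -3*s^2 + 11*s - 6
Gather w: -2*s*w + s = -2*s*w + s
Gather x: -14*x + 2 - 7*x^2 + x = -7*x^2 - 13*x + 2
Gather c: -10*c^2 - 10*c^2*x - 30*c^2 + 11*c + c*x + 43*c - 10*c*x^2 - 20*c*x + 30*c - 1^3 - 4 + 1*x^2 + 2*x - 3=c^2*(-10*x - 40) + c*(-10*x^2 - 19*x + 84) + x^2 + 2*x - 8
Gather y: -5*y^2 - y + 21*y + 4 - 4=-5*y^2 + 20*y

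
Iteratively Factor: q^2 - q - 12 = (q - 4)*(q + 3)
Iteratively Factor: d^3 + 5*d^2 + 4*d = (d)*(d^2 + 5*d + 4) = d*(d + 4)*(d + 1)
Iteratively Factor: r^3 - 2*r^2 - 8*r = (r + 2)*(r^2 - 4*r) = r*(r + 2)*(r - 4)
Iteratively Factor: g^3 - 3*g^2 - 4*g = (g)*(g^2 - 3*g - 4) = g*(g + 1)*(g - 4)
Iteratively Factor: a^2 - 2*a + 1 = (a - 1)*(a - 1)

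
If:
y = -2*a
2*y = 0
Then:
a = 0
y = 0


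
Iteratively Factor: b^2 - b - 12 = (b - 4)*(b + 3)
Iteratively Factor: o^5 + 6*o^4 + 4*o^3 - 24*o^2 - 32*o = (o + 2)*(o^4 + 4*o^3 - 4*o^2 - 16*o) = o*(o + 2)*(o^3 + 4*o^2 - 4*o - 16) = o*(o + 2)*(o + 4)*(o^2 - 4) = o*(o - 2)*(o + 2)*(o + 4)*(o + 2)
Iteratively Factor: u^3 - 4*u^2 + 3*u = (u - 1)*(u^2 - 3*u) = (u - 3)*(u - 1)*(u)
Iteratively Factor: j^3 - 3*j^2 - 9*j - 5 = (j - 5)*(j^2 + 2*j + 1) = (j - 5)*(j + 1)*(j + 1)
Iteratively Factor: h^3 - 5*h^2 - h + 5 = (h + 1)*(h^2 - 6*h + 5) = (h - 1)*(h + 1)*(h - 5)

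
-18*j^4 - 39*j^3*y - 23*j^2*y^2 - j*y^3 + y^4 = (-6*j + y)*(j + y)^2*(3*j + y)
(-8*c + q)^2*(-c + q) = -64*c^3 + 80*c^2*q - 17*c*q^2 + q^3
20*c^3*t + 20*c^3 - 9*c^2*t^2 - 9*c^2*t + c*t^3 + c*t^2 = (-5*c + t)*(-4*c + t)*(c*t + c)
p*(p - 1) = p^2 - p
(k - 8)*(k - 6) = k^2 - 14*k + 48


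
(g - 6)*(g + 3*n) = g^2 + 3*g*n - 6*g - 18*n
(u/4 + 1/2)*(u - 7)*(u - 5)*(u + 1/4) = u^4/4 - 39*u^3/16 + 17*u^2/8 + 291*u/16 + 35/8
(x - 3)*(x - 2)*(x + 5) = x^3 - 19*x + 30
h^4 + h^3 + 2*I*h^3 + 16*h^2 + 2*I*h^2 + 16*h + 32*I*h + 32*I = (h + 1)*(h - 4*I)*(h + 2*I)*(h + 4*I)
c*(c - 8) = c^2 - 8*c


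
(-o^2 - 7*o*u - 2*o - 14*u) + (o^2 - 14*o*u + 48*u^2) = -21*o*u - 2*o + 48*u^2 - 14*u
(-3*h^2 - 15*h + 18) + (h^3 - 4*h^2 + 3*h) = h^3 - 7*h^2 - 12*h + 18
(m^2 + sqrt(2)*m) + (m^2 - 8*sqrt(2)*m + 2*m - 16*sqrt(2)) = 2*m^2 - 7*sqrt(2)*m + 2*m - 16*sqrt(2)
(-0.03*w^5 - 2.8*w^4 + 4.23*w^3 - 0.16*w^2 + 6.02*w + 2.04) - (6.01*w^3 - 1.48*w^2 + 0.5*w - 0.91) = -0.03*w^5 - 2.8*w^4 - 1.78*w^3 + 1.32*w^2 + 5.52*w + 2.95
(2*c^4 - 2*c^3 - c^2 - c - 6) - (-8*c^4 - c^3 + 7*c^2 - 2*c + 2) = 10*c^4 - c^3 - 8*c^2 + c - 8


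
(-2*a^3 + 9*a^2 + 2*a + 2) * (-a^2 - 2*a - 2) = 2*a^5 - 5*a^4 - 16*a^3 - 24*a^2 - 8*a - 4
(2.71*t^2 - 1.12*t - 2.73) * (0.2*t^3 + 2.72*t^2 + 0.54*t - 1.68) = 0.542*t^5 + 7.1472*t^4 - 2.129*t^3 - 12.5832*t^2 + 0.4074*t + 4.5864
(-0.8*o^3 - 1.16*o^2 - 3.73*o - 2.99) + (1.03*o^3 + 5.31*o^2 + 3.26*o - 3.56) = 0.23*o^3 + 4.15*o^2 - 0.47*o - 6.55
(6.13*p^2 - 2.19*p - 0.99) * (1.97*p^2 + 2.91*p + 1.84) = 12.0761*p^4 + 13.524*p^3 + 2.956*p^2 - 6.9105*p - 1.8216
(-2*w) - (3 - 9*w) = 7*w - 3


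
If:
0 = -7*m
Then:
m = 0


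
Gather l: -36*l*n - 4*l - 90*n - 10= l*(-36*n - 4) - 90*n - 10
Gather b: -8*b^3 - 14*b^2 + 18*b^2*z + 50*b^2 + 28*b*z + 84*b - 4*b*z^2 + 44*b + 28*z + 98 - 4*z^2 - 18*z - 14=-8*b^3 + b^2*(18*z + 36) + b*(-4*z^2 + 28*z + 128) - 4*z^2 + 10*z + 84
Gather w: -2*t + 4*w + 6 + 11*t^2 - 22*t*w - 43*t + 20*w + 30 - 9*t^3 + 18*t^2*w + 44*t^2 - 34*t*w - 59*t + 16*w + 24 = -9*t^3 + 55*t^2 - 104*t + w*(18*t^2 - 56*t + 40) + 60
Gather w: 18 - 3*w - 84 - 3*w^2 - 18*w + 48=-3*w^2 - 21*w - 18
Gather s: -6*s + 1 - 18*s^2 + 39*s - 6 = -18*s^2 + 33*s - 5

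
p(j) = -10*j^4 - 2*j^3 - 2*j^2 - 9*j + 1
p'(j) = -40*j^3 - 6*j^2 - 4*j - 9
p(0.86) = -14.96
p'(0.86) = -42.32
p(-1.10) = -3.50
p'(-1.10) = 41.38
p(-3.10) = -854.26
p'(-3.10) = 1137.38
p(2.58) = -512.96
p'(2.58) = -746.20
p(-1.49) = -32.70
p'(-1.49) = 115.96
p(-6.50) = -17326.38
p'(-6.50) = 10748.50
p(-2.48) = -336.75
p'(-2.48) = 574.14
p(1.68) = -108.91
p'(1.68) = -222.32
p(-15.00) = -499814.00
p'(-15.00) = 133701.00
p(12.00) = -211211.00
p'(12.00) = -70041.00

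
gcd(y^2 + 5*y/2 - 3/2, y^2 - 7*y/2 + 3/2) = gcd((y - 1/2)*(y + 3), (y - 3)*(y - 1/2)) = y - 1/2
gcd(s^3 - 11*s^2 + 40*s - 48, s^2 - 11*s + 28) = s - 4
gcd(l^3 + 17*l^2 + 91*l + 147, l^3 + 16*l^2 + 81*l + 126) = l^2 + 10*l + 21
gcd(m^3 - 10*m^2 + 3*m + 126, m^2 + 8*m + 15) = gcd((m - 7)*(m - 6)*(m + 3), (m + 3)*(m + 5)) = m + 3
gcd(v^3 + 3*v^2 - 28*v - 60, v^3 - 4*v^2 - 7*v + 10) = v^2 - 3*v - 10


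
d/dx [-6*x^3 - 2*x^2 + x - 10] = -18*x^2 - 4*x + 1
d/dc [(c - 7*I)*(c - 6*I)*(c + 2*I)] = 3*c^2 - 22*I*c - 16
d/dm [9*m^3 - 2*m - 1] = 27*m^2 - 2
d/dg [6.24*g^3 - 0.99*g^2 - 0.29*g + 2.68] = 18.72*g^2 - 1.98*g - 0.29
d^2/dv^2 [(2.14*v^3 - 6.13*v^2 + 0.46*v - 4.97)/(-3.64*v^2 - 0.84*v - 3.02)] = (-5.646592*v^3 - 41.7846240000002*v^2 + 4.411824*v + 11.895192)/(48.228544*v^6 + 33.388992*v^5 + 127.746528*v^4 + 55.996416*v^3 + 105.987504*v^2 + 22.983408*v + 27.543608)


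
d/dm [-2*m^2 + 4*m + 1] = 4 - 4*m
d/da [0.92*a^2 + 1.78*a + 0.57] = 1.84*a + 1.78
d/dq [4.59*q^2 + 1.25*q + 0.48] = 9.18*q + 1.25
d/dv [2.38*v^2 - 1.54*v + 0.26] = 4.76*v - 1.54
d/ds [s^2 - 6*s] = 2*s - 6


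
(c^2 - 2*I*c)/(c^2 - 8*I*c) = (c - 2*I)/(c - 8*I)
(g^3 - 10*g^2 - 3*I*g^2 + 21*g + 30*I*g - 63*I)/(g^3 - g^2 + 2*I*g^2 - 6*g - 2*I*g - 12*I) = (g^2 - g*(7 + 3*I) + 21*I)/(g^2 + 2*g*(1 + I) + 4*I)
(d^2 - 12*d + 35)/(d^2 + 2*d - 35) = (d - 7)/(d + 7)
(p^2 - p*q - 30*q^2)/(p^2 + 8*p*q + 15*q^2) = (p - 6*q)/(p + 3*q)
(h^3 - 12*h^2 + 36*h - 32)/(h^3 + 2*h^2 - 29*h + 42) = (h^2 - 10*h + 16)/(h^2 + 4*h - 21)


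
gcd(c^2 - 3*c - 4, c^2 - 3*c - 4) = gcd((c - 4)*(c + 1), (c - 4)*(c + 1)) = c^2 - 3*c - 4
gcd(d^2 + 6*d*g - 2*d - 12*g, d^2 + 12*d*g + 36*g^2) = d + 6*g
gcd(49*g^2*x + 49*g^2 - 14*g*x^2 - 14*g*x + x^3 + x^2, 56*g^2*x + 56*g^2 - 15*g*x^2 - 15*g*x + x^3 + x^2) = -7*g*x - 7*g + x^2 + x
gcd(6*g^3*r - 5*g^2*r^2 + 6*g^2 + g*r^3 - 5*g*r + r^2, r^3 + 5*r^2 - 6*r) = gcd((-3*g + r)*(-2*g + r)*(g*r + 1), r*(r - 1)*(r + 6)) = 1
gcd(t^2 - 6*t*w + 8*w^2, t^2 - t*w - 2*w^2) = t - 2*w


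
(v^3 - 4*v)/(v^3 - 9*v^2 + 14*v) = (v + 2)/(v - 7)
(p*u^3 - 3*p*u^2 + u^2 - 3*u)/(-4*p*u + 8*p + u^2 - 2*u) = u*(-p*u^2 + 3*p*u - u + 3)/(4*p*u - 8*p - u^2 + 2*u)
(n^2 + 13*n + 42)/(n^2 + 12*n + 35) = (n + 6)/(n + 5)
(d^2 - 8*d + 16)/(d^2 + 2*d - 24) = (d - 4)/(d + 6)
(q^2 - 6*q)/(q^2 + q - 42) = q/(q + 7)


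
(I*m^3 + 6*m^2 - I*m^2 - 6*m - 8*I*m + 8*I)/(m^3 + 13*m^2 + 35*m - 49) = (I*m^2 + 6*m - 8*I)/(m^2 + 14*m + 49)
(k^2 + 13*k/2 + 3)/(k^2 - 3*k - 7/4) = 2*(k + 6)/(2*k - 7)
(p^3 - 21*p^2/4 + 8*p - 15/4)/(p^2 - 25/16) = 4*(p^2 - 4*p + 3)/(4*p + 5)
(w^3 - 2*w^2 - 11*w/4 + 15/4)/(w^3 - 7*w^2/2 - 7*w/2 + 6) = (w - 5/2)/(w - 4)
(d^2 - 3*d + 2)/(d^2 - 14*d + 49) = (d^2 - 3*d + 2)/(d^2 - 14*d + 49)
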